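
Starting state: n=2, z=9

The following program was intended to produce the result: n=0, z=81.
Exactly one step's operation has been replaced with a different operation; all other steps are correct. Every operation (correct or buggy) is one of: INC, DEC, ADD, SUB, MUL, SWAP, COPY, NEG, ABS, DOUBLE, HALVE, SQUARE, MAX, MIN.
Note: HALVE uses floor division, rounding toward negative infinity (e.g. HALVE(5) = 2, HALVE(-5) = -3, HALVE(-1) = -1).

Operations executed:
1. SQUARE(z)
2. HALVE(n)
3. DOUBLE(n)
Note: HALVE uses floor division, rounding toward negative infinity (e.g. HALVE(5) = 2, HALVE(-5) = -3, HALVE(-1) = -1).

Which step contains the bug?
Step 3

Trace with buggy code:
Initial: n=2, z=9
After step 1: n=2, z=81
After step 2: n=1, z=81
After step 3: n=2, z=81
Actual final n=2, z=81 ≠ expected n=0, z=81.
Step 3 is the only position where a single-operation replacement can produce the expected result.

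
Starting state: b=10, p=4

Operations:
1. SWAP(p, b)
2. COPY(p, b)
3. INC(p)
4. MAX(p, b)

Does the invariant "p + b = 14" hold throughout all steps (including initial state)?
No, violated after step 2

The invariant is violated after step 2.

State at each step:
Initial: b=10, p=4
After step 1: b=4, p=10
After step 2: b=4, p=4
After step 3: b=4, p=5
After step 4: b=4, p=5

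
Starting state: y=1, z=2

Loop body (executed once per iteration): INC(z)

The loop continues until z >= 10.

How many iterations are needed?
8

Tracing iterations:
Initial: y=1, z=2
After iteration 1: y=1, z=3
After iteration 2: y=1, z=4
After iteration 3: y=1, z=5
After iteration 4: y=1, z=6
After iteration 5: y=1, z=7
After iteration 6: y=1, z=8
After iteration 7: y=1, z=9
After iteration 8: y=1, z=10
z >= 10 now holds, so the loop exits after 8 iterations.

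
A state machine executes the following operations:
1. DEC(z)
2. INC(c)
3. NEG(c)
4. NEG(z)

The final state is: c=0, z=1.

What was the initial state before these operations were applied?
c=-1, z=0

Working backwards:
Final state: c=0, z=1
Before step 4 (NEG(z)): c=0, z=-1
Before step 3 (NEG(c)): c=0, z=-1
Before step 2 (INC(c)): c=-1, z=-1
Before step 1 (DEC(z)): c=-1, z=0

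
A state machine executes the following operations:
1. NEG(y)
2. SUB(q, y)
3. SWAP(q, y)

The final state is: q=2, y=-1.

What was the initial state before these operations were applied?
q=1, y=-2

Working backwards:
Final state: q=2, y=-1
Before step 3 (SWAP(q, y)): q=-1, y=2
Before step 2 (SUB(q, y)): q=1, y=2
Before step 1 (NEG(y)): q=1, y=-2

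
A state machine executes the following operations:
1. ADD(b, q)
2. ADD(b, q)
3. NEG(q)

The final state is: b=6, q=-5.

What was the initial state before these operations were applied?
b=-4, q=5

Working backwards:
Final state: b=6, q=-5
Before step 3 (NEG(q)): b=6, q=5
Before step 2 (ADD(b, q)): b=1, q=5
Before step 1 (ADD(b, q)): b=-4, q=5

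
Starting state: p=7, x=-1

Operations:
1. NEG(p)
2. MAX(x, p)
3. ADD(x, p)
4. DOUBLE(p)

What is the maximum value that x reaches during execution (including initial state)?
-1

Values of x at each step:
Initial: x = -1 ← maximum
After step 1: x = -1
After step 2: x = -1
After step 3: x = -8
After step 4: x = -8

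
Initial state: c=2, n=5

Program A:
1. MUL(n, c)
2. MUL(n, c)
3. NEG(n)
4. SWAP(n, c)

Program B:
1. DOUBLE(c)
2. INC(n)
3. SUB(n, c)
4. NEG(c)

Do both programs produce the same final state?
No

Program A final state: c=-20, n=2
Program B final state: c=-4, n=2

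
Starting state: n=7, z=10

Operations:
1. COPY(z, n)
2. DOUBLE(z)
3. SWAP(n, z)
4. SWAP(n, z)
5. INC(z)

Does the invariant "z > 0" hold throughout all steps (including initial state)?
Yes

The invariant holds at every step.

State at each step:
Initial: n=7, z=10
After step 1: n=7, z=7
After step 2: n=7, z=14
After step 3: n=14, z=7
After step 4: n=7, z=14
After step 5: n=7, z=15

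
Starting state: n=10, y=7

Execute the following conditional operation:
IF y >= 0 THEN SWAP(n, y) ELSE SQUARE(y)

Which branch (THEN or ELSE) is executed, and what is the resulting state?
Branch: THEN, Final state: n=7, y=10

Evaluating condition: y >= 0
y = 7
Condition is True, so THEN branch executes
After SWAP(n, y): n=7, y=10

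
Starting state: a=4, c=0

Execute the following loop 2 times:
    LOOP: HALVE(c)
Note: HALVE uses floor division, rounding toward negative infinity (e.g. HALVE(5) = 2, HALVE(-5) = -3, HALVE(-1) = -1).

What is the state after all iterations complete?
a=4, c=0

Iteration trace:
Start: a=4, c=0
After iteration 1: a=4, c=0
After iteration 2: a=4, c=0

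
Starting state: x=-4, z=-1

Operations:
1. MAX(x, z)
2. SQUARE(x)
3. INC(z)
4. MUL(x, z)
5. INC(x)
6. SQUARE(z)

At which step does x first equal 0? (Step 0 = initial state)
Step 4

Tracing x:
Initial: x = -4
After step 1: x = -1
After step 2: x = 1
After step 3: x = 1
After step 4: x = 0 ← first occurrence
After step 5: x = 1
After step 6: x = 1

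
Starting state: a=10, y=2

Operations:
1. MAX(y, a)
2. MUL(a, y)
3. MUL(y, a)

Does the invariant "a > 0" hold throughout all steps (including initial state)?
Yes

The invariant holds at every step.

State at each step:
Initial: a=10, y=2
After step 1: a=10, y=10
After step 2: a=100, y=10
After step 3: a=100, y=1000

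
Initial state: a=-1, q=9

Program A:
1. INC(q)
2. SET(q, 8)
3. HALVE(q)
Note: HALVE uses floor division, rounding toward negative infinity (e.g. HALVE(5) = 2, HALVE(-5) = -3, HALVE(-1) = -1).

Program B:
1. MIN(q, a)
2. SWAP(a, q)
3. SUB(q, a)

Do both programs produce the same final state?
No

Program A final state: a=-1, q=4
Program B final state: a=-1, q=0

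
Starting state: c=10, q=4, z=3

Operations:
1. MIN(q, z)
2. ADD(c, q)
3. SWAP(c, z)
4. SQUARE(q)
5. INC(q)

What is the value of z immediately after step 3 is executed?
z = 13

Tracing z through execution:
Initial: z = 3
After step 1 (MIN(q, z)): z = 3
After step 2 (ADD(c, q)): z = 3
After step 3 (SWAP(c, z)): z = 13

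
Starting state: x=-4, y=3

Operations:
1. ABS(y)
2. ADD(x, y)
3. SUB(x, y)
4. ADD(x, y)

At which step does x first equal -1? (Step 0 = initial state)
Step 2

Tracing x:
Initial: x = -4
After step 1: x = -4
After step 2: x = -1 ← first occurrence
After step 3: x = -4
After step 4: x = -1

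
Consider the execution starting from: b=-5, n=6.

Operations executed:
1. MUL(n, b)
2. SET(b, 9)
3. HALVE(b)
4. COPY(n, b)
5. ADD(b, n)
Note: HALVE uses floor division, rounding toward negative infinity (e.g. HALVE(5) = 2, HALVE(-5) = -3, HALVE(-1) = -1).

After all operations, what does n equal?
n = 4

Tracing execution:
Step 1: MUL(n, b) → n = -30
Step 2: SET(b, 9) → n = -30
Step 3: HALVE(b) → n = -30
Step 4: COPY(n, b) → n = 4
Step 5: ADD(b, n) → n = 4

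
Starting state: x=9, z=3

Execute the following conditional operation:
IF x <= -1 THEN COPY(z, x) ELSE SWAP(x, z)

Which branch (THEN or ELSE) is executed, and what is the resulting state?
Branch: ELSE, Final state: x=3, z=9

Evaluating condition: x <= -1
x = 9
Condition is False, so ELSE branch executes
After SWAP(x, z): x=3, z=9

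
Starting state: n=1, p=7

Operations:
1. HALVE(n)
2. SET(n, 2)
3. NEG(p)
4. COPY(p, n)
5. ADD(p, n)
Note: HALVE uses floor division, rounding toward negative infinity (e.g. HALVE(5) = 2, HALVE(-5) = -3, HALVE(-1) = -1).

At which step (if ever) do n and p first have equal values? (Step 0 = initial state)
Step 4

n and p first become equal after step 4.

Comparing values at each step:
Initial: n=1, p=7
After step 1: n=0, p=7
After step 2: n=2, p=7
After step 3: n=2, p=-7
After step 4: n=2, p=2 ← equal!
After step 5: n=2, p=4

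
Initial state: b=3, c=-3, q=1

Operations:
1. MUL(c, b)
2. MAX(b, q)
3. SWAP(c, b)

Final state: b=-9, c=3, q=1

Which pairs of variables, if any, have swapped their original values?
None

Comparing initial and final values:
b: 3 → -9
q: 1 → 1
c: -3 → 3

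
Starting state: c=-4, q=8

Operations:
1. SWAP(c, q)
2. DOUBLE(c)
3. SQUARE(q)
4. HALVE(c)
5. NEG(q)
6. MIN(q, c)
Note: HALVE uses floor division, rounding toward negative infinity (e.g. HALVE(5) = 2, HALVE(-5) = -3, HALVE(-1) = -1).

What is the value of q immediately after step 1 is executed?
q = -4

Tracing q through execution:
Initial: q = 8
After step 1 (SWAP(c, q)): q = -4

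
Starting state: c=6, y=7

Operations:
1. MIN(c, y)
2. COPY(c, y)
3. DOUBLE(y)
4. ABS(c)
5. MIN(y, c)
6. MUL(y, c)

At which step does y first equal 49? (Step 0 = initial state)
Step 6

Tracing y:
Initial: y = 7
After step 1: y = 7
After step 2: y = 7
After step 3: y = 14
After step 4: y = 14
After step 5: y = 7
After step 6: y = 49 ← first occurrence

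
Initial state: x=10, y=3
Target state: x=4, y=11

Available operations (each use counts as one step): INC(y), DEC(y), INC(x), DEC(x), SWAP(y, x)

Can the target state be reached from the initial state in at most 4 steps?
Yes

Path (3 steps): INC(y) → INC(x) → SWAP(y, x)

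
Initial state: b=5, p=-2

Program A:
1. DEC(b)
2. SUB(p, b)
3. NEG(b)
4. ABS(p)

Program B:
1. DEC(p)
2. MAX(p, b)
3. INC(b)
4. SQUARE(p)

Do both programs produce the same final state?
No

Program A final state: b=-4, p=6
Program B final state: b=6, p=25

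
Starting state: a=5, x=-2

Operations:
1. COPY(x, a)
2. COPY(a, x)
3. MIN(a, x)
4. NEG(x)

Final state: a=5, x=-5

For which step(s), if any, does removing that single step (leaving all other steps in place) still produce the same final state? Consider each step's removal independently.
Step(s) 2, 3

Testing removal of each single step:
Without step 1: final = a=-2, x=2 (different)
Without step 2: final = a=5, x=-5 (same)
Without step 3: final = a=5, x=-5 (same)
Without step 4: final = a=5, x=5 (different)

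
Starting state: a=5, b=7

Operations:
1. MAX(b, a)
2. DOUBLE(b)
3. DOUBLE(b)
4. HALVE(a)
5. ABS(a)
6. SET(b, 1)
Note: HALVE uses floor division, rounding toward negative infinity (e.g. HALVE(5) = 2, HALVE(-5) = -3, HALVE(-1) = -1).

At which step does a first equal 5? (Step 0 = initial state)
Step 0

Tracing a:
Initial: a = 5 ← first occurrence
After step 1: a = 5
After step 2: a = 5
After step 3: a = 5
After step 4: a = 2
After step 5: a = 2
After step 6: a = 2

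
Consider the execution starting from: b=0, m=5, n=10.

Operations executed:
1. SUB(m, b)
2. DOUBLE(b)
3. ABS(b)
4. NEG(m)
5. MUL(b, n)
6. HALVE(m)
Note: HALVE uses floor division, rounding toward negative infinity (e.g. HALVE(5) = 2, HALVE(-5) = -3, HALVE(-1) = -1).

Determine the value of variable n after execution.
n = 10

Tracing execution:
Step 1: SUB(m, b) → n = 10
Step 2: DOUBLE(b) → n = 10
Step 3: ABS(b) → n = 10
Step 4: NEG(m) → n = 10
Step 5: MUL(b, n) → n = 10
Step 6: HALVE(m) → n = 10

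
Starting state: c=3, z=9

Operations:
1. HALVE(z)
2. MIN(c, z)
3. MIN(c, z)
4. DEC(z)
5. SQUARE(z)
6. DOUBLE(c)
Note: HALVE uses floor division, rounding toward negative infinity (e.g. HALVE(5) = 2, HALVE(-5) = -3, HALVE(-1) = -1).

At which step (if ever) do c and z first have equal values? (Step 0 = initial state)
Step 4

c and z first become equal after step 4.

Comparing values at each step:
Initial: c=3, z=9
After step 1: c=3, z=4
After step 2: c=3, z=4
After step 3: c=3, z=4
After step 4: c=3, z=3 ← equal!
After step 5: c=3, z=9
After step 6: c=6, z=9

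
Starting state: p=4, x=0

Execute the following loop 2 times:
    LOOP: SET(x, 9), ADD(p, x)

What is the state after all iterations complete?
p=22, x=9

Iteration trace:
Start: p=4, x=0
After iteration 1: p=13, x=9
After iteration 2: p=22, x=9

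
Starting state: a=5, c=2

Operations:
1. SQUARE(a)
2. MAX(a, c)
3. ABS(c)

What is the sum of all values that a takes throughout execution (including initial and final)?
80

Values of a at each step:
Initial: a = 5
After step 1: a = 25
After step 2: a = 25
After step 3: a = 25
Sum = 5 + 25 + 25 + 25 = 80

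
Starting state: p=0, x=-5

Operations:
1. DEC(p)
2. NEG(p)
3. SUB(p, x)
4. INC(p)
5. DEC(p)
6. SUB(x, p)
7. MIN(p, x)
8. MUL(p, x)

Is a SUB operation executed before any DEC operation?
No

First SUB: step 3
First DEC: step 1
Since 3 > 1, DEC comes first.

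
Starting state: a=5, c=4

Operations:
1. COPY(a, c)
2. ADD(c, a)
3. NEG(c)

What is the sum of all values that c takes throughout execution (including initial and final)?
8

Values of c at each step:
Initial: c = 4
After step 1: c = 4
After step 2: c = 8
After step 3: c = -8
Sum = 4 + 4 + 8 + -8 = 8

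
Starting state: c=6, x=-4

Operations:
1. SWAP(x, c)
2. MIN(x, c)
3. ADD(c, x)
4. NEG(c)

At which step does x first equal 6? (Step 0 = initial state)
Step 1

Tracing x:
Initial: x = -4
After step 1: x = 6 ← first occurrence
After step 2: x = -4
After step 3: x = -4
After step 4: x = -4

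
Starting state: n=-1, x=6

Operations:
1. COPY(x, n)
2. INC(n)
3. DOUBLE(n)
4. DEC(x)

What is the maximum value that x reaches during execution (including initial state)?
6

Values of x at each step:
Initial: x = 6 ← maximum
After step 1: x = -1
After step 2: x = -1
After step 3: x = -1
After step 4: x = -2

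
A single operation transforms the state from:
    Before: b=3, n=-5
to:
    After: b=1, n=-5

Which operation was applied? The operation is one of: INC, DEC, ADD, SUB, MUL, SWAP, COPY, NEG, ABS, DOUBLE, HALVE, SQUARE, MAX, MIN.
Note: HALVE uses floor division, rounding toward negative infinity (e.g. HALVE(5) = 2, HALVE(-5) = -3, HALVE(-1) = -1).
HALVE(b)

Analyzing the change:
Before: b=3, n=-5
After: b=1, n=-5
Variable b changed from 3 to 1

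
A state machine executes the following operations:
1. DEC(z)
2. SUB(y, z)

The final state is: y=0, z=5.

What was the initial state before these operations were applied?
y=5, z=6

Working backwards:
Final state: y=0, z=5
Before step 2 (SUB(y, z)): y=5, z=5
Before step 1 (DEC(z)): y=5, z=6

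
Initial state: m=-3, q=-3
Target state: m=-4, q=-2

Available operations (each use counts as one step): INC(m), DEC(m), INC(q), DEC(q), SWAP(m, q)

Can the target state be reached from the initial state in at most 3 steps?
Yes

Path (2 steps): DEC(m) → INC(q)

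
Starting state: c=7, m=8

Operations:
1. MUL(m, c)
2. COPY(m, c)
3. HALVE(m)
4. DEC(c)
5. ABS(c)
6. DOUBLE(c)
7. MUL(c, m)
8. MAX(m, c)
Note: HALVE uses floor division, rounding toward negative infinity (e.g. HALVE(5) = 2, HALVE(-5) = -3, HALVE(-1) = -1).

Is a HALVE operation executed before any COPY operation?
No

First HALVE: step 3
First COPY: step 2
Since 3 > 2, COPY comes first.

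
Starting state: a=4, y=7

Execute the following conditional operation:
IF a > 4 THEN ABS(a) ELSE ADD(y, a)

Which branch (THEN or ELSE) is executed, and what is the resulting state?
Branch: ELSE, Final state: a=4, y=11

Evaluating condition: a > 4
a = 4
Condition is False, so ELSE branch executes
After ADD(y, a): a=4, y=11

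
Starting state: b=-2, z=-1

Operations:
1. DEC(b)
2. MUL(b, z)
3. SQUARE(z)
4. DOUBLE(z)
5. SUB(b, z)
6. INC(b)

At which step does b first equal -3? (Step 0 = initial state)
Step 1

Tracing b:
Initial: b = -2
After step 1: b = -3 ← first occurrence
After step 2: b = 3
After step 3: b = 3
After step 4: b = 3
After step 5: b = 1
After step 6: b = 2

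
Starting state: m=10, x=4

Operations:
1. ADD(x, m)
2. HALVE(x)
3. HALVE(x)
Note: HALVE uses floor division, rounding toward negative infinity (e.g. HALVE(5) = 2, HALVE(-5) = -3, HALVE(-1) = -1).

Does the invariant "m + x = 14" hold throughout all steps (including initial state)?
No, violated after step 1

The invariant is violated after step 1.

State at each step:
Initial: m=10, x=4
After step 1: m=10, x=14
After step 2: m=10, x=7
After step 3: m=10, x=3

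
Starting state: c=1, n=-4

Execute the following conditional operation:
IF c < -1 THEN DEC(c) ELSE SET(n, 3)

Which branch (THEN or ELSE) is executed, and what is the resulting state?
Branch: ELSE, Final state: c=1, n=3

Evaluating condition: c < -1
c = 1
Condition is False, so ELSE branch executes
After SET(n, 3): c=1, n=3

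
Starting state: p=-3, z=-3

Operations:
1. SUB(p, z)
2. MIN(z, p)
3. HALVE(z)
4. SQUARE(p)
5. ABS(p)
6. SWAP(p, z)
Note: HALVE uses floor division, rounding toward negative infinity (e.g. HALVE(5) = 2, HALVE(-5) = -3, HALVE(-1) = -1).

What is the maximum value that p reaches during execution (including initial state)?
0

Values of p at each step:
Initial: p = -3
After step 1: p = 0 ← maximum
After step 2: p = 0
After step 3: p = 0
After step 4: p = 0
After step 5: p = 0
After step 6: p = -2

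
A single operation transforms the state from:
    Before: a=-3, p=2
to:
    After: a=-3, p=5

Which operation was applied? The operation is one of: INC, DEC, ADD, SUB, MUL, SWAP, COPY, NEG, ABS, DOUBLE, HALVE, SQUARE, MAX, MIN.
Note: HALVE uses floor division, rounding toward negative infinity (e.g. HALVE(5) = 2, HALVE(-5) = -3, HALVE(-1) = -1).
SUB(p, a)

Analyzing the change:
Before: a=-3, p=2
After: a=-3, p=5
Variable p changed from 2 to 5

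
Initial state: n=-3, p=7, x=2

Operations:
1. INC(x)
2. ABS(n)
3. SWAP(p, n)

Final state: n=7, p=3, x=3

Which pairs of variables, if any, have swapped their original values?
None

Comparing initial and final values:
n: -3 → 7
x: 2 → 3
p: 7 → 3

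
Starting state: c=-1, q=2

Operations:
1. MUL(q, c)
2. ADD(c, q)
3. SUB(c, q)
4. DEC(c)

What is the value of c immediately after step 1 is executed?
c = -1

Tracing c through execution:
Initial: c = -1
After step 1 (MUL(q, c)): c = -1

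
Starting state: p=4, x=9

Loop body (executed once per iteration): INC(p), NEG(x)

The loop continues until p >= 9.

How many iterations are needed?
5

Tracing iterations:
Initial: p=4, x=9
After iteration 1: p=5, x=-9
After iteration 2: p=6, x=9
After iteration 3: p=7, x=-9
After iteration 4: p=8, x=9
After iteration 5: p=9, x=-9
p >= 9 now holds, so the loop exits after 5 iterations.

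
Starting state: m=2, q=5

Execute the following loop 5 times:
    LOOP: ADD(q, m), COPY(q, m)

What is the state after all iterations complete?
m=2, q=2

Iteration trace:
Start: m=2, q=5
After iteration 1: m=2, q=2
After iteration 2: m=2, q=2
After iteration 3: m=2, q=2
After iteration 4: m=2, q=2
After iteration 5: m=2, q=2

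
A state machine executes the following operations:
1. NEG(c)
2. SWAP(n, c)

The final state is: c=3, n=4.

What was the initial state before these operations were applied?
c=-4, n=3

Working backwards:
Final state: c=3, n=4
Before step 2 (SWAP(n, c)): c=4, n=3
Before step 1 (NEG(c)): c=-4, n=3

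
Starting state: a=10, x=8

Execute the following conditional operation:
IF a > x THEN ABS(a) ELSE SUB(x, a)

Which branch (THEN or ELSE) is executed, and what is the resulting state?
Branch: THEN, Final state: a=10, x=8

Evaluating condition: a > x
a = 10, x = 8
Condition is True, so THEN branch executes
After ABS(a): a=10, x=8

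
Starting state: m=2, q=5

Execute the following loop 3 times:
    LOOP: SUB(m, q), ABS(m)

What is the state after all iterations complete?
m=3, q=5

Iteration trace:
Start: m=2, q=5
After iteration 1: m=3, q=5
After iteration 2: m=2, q=5
After iteration 3: m=3, q=5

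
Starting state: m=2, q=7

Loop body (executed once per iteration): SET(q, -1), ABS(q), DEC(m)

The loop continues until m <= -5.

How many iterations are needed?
7

Tracing iterations:
Initial: m=2, q=7
After iteration 1: m=1, q=1
After iteration 2: m=0, q=1
After iteration 3: m=-1, q=1
After iteration 4: m=-2, q=1
After iteration 5: m=-3, q=1
After iteration 6: m=-4, q=1
After iteration 7: m=-5, q=1
m <= -5 now holds, so the loop exits after 7 iterations.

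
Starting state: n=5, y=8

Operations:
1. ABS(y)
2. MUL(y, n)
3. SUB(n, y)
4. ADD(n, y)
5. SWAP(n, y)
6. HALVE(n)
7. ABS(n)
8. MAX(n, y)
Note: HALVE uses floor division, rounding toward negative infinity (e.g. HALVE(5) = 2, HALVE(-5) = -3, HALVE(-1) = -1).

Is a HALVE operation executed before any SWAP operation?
No

First HALVE: step 6
First SWAP: step 5
Since 6 > 5, SWAP comes first.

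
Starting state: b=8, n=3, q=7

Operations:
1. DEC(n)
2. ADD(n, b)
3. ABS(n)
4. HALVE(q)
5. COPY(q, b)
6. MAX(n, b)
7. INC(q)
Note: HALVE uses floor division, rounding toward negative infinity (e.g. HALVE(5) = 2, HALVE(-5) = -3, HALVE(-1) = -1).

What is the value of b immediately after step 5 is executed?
b = 8

Tracing b through execution:
Initial: b = 8
After step 1 (DEC(n)): b = 8
After step 2 (ADD(n, b)): b = 8
After step 3 (ABS(n)): b = 8
After step 4 (HALVE(q)): b = 8
After step 5 (COPY(q, b)): b = 8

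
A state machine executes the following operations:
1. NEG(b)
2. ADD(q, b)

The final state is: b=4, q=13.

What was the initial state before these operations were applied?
b=-4, q=9

Working backwards:
Final state: b=4, q=13
Before step 2 (ADD(q, b)): b=4, q=9
Before step 1 (NEG(b)): b=-4, q=9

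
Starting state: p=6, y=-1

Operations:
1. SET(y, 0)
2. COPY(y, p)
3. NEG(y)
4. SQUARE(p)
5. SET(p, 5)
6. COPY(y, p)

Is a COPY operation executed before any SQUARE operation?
Yes

First COPY: step 2
First SQUARE: step 4
Since 2 < 4, COPY comes first.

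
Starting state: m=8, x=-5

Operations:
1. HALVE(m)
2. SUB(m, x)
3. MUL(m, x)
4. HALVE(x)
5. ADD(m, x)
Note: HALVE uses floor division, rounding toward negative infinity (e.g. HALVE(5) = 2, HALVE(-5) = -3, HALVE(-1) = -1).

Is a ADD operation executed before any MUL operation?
No

First ADD: step 5
First MUL: step 3
Since 5 > 3, MUL comes first.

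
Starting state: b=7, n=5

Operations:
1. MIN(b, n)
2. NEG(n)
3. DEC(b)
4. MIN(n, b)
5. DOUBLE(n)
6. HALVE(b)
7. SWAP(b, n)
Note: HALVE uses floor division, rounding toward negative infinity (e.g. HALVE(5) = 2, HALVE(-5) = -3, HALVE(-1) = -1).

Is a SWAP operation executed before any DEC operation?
No

First SWAP: step 7
First DEC: step 3
Since 7 > 3, DEC comes first.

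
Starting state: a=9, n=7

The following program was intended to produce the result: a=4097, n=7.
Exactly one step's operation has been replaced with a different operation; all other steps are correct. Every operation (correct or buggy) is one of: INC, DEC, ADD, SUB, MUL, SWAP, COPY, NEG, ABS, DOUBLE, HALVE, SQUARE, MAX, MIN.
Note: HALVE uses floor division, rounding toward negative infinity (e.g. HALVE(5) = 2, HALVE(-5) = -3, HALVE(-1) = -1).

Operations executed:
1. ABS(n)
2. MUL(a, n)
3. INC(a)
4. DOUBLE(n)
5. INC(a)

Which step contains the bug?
Step 4

Trace with buggy code:
Initial: a=9, n=7
After step 1: a=9, n=7
After step 2: a=63, n=7
After step 3: a=64, n=7
After step 4: a=64, n=14
After step 5: a=65, n=14
Actual final a=65, n=14 ≠ expected a=4097, n=7.
Step 4 is the only position where a single-operation replacement can produce the expected result.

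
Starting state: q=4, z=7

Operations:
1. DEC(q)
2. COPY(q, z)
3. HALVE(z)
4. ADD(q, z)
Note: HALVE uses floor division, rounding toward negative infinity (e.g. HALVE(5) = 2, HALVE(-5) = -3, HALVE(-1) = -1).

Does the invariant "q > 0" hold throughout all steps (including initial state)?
Yes

The invariant holds at every step.

State at each step:
Initial: q=4, z=7
After step 1: q=3, z=7
After step 2: q=7, z=7
After step 3: q=7, z=3
After step 4: q=10, z=3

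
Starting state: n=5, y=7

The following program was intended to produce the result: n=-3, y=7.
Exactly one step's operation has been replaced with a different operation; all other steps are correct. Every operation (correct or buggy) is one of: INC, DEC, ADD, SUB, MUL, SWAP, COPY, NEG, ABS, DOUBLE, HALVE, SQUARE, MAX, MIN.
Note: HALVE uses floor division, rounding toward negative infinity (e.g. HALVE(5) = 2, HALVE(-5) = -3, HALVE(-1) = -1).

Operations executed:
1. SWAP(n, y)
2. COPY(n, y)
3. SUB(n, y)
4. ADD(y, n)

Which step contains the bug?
Step 2

Trace with buggy code:
Initial: n=5, y=7
After step 1: n=7, y=5
After step 2: n=5, y=5
After step 3: n=0, y=5
After step 4: n=0, y=5
Actual final n=0, y=5 ≠ expected n=-3, y=7.
Step 2 is the only position where a single-operation replacement can produce the expected result.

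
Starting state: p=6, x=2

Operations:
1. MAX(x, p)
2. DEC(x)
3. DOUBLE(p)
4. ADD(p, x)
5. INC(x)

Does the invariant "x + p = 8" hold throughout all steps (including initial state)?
No, violated after step 1

The invariant is violated after step 1.

State at each step:
Initial: p=6, x=2
After step 1: p=6, x=6
After step 2: p=6, x=5
After step 3: p=12, x=5
After step 4: p=17, x=5
After step 5: p=17, x=6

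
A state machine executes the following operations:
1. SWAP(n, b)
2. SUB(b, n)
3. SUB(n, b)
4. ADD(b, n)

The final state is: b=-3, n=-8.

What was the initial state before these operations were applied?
b=-3, n=2

Working backwards:
Final state: b=-3, n=-8
Before step 4 (ADD(b, n)): b=5, n=-8
Before step 3 (SUB(n, b)): b=5, n=-3
Before step 2 (SUB(b, n)): b=2, n=-3
Before step 1 (SWAP(n, b)): b=-3, n=2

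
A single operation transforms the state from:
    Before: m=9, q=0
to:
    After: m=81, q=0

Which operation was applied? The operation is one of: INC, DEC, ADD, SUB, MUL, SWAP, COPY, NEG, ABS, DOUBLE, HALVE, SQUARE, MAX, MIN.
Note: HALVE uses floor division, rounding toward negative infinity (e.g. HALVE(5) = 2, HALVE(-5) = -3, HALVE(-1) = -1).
SQUARE(m)

Analyzing the change:
Before: m=9, q=0
After: m=81, q=0
Variable m changed from 9 to 81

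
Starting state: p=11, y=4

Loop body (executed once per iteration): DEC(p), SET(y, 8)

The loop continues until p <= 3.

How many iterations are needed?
8

Tracing iterations:
Initial: p=11, y=4
After iteration 1: p=10, y=8
After iteration 2: p=9, y=8
After iteration 3: p=8, y=8
After iteration 4: p=7, y=8
After iteration 5: p=6, y=8
After iteration 6: p=5, y=8
After iteration 7: p=4, y=8
After iteration 8: p=3, y=8
p <= 3 now holds, so the loop exits after 8 iterations.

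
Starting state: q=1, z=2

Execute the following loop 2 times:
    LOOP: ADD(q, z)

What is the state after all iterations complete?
q=5, z=2

Iteration trace:
Start: q=1, z=2
After iteration 1: q=3, z=2
After iteration 2: q=5, z=2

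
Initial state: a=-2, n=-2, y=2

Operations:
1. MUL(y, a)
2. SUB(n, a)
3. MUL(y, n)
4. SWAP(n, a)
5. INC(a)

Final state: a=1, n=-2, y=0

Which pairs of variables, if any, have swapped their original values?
None

Comparing initial and final values:
y: 2 → 0
a: -2 → 1
n: -2 → -2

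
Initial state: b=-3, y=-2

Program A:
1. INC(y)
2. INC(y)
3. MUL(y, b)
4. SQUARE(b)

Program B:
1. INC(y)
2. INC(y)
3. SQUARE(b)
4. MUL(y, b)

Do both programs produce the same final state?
Yes

Program A final state: b=9, y=0
Program B final state: b=9, y=0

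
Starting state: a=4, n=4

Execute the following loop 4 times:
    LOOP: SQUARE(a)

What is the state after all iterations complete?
a=4294967296, n=4

Iteration trace:
Start: a=4, n=4
After iteration 1: a=16, n=4
After iteration 2: a=256, n=4
After iteration 3: a=65536, n=4
After iteration 4: a=4294967296, n=4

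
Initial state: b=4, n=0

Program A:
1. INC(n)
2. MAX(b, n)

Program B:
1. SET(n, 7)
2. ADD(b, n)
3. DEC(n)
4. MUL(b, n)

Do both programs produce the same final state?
No

Program A final state: b=4, n=1
Program B final state: b=66, n=6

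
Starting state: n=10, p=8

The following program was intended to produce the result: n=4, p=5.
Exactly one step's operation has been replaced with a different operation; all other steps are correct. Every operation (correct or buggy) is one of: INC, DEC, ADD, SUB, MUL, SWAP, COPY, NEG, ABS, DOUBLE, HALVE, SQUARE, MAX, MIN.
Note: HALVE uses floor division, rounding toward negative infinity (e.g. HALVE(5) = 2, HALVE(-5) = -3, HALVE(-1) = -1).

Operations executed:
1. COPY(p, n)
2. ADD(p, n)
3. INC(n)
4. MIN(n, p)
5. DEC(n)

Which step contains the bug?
Step 2

Trace with buggy code:
Initial: n=10, p=8
After step 1: n=10, p=10
After step 2: n=10, p=20
After step 3: n=11, p=20
After step 4: n=11, p=20
After step 5: n=10, p=20
Actual final n=10, p=20 ≠ expected n=4, p=5.
Step 2 is the only position where a single-operation replacement can produce the expected result.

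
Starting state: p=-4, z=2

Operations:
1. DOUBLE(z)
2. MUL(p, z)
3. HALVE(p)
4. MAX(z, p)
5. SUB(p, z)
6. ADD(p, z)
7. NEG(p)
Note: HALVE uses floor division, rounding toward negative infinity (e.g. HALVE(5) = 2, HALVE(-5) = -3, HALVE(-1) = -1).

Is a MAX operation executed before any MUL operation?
No

First MAX: step 4
First MUL: step 2
Since 4 > 2, MUL comes first.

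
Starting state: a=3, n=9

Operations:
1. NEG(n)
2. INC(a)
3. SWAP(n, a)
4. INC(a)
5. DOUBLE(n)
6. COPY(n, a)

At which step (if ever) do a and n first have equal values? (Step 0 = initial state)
Step 6

a and n first become equal after step 6.

Comparing values at each step:
Initial: a=3, n=9
After step 1: a=3, n=-9
After step 2: a=4, n=-9
After step 3: a=-9, n=4
After step 4: a=-8, n=4
After step 5: a=-8, n=8
After step 6: a=-8, n=-8 ← equal!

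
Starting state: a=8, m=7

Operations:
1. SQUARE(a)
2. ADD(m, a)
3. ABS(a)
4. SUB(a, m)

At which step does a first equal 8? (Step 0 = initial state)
Step 0

Tracing a:
Initial: a = 8 ← first occurrence
After step 1: a = 64
After step 2: a = 64
After step 3: a = 64
After step 4: a = -7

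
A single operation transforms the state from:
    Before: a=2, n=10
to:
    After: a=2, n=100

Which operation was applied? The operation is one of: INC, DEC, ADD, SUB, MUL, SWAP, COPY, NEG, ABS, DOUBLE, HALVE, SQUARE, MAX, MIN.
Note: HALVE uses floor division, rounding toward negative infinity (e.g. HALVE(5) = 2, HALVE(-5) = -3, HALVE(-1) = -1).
SQUARE(n)

Analyzing the change:
Before: a=2, n=10
After: a=2, n=100
Variable n changed from 10 to 100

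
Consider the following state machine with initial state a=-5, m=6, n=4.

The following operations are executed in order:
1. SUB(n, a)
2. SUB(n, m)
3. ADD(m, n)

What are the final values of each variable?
{a: -5, m: 9, n: 3}

Step-by-step execution:
Initial: a=-5, m=6, n=4
After step 1 (SUB(n, a)): a=-5, m=6, n=9
After step 2 (SUB(n, m)): a=-5, m=6, n=3
After step 3 (ADD(m, n)): a=-5, m=9, n=3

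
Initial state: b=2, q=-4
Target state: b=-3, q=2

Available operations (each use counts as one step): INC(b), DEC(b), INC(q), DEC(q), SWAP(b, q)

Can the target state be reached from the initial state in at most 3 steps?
Yes

Path (2 steps): INC(q) → SWAP(b, q)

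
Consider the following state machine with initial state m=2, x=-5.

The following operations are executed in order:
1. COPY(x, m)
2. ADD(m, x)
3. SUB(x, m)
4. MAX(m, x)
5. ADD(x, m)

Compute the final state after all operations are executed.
{m: 4, x: 2}

Step-by-step execution:
Initial: m=2, x=-5
After step 1 (COPY(x, m)): m=2, x=2
After step 2 (ADD(m, x)): m=4, x=2
After step 3 (SUB(x, m)): m=4, x=-2
After step 4 (MAX(m, x)): m=4, x=-2
After step 5 (ADD(x, m)): m=4, x=2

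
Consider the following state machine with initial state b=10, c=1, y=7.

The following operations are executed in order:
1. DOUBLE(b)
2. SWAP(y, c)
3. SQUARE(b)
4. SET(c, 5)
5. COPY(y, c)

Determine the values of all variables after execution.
{b: 400, c: 5, y: 5}

Step-by-step execution:
Initial: b=10, c=1, y=7
After step 1 (DOUBLE(b)): b=20, c=1, y=7
After step 2 (SWAP(y, c)): b=20, c=7, y=1
After step 3 (SQUARE(b)): b=400, c=7, y=1
After step 4 (SET(c, 5)): b=400, c=5, y=1
After step 5 (COPY(y, c)): b=400, c=5, y=5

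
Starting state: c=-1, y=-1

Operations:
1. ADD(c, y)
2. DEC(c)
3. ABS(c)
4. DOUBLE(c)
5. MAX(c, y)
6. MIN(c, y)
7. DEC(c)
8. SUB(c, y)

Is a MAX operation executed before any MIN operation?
Yes

First MAX: step 5
First MIN: step 6
Since 5 < 6, MAX comes first.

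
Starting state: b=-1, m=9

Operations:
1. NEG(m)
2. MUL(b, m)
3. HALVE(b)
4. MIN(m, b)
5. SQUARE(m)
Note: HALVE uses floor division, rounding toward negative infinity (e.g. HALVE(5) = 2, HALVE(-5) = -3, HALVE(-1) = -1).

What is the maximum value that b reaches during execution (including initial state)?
9

Values of b at each step:
Initial: b = -1
After step 1: b = -1
After step 2: b = 9 ← maximum
After step 3: b = 4
After step 4: b = 4
After step 5: b = 4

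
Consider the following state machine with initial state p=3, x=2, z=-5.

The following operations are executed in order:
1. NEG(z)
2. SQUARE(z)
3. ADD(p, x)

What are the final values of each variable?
{p: 5, x: 2, z: 25}

Step-by-step execution:
Initial: p=3, x=2, z=-5
After step 1 (NEG(z)): p=3, x=2, z=5
After step 2 (SQUARE(z)): p=3, x=2, z=25
After step 3 (ADD(p, x)): p=5, x=2, z=25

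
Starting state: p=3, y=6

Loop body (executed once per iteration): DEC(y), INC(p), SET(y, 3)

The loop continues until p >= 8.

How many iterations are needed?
5

Tracing iterations:
Initial: p=3, y=6
After iteration 1: p=4, y=3
After iteration 2: p=5, y=3
After iteration 3: p=6, y=3
After iteration 4: p=7, y=3
After iteration 5: p=8, y=3
p >= 8 now holds, so the loop exits after 5 iterations.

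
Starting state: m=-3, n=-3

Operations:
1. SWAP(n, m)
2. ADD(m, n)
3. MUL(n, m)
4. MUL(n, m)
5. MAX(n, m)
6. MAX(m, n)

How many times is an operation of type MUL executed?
2

Counting MUL operations:
Step 3: MUL(n, m) ← MUL
Step 4: MUL(n, m) ← MUL
Total: 2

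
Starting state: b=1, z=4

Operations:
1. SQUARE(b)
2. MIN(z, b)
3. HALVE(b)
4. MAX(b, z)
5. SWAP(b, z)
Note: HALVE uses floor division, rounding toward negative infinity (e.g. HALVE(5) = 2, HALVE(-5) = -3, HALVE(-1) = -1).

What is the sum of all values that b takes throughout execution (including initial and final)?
5

Values of b at each step:
Initial: b = 1
After step 1: b = 1
After step 2: b = 1
After step 3: b = 0
After step 4: b = 1
After step 5: b = 1
Sum = 1 + 1 + 1 + 0 + 1 + 1 = 5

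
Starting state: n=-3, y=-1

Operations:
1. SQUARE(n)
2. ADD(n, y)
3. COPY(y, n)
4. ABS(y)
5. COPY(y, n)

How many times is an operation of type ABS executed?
1

Counting ABS operations:
Step 4: ABS(y) ← ABS
Total: 1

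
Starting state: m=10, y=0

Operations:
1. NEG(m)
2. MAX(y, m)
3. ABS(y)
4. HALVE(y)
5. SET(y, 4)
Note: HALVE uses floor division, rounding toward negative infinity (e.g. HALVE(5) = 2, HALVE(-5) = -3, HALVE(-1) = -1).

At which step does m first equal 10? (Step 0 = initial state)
Step 0

Tracing m:
Initial: m = 10 ← first occurrence
After step 1: m = -10
After step 2: m = -10
After step 3: m = -10
After step 4: m = -10
After step 5: m = -10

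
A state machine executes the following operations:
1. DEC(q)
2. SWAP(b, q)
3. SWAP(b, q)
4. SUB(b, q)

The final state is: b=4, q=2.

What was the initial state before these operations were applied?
b=6, q=3

Working backwards:
Final state: b=4, q=2
Before step 4 (SUB(b, q)): b=6, q=2
Before step 3 (SWAP(b, q)): b=2, q=6
Before step 2 (SWAP(b, q)): b=6, q=2
Before step 1 (DEC(q)): b=6, q=3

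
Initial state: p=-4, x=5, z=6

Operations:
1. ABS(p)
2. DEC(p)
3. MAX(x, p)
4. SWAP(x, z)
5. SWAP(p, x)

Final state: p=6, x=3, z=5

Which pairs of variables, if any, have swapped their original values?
None

Comparing initial and final values:
p: -4 → 6
z: 6 → 5
x: 5 → 3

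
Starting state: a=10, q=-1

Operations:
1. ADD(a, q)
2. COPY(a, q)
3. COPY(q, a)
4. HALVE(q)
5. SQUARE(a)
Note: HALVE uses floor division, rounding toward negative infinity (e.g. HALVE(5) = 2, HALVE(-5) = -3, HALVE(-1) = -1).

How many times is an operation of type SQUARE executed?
1

Counting SQUARE operations:
Step 5: SQUARE(a) ← SQUARE
Total: 1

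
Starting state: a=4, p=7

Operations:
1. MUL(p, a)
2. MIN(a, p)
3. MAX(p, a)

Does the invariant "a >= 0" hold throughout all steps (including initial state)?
Yes

The invariant holds at every step.

State at each step:
Initial: a=4, p=7
After step 1: a=4, p=28
After step 2: a=4, p=28
After step 3: a=4, p=28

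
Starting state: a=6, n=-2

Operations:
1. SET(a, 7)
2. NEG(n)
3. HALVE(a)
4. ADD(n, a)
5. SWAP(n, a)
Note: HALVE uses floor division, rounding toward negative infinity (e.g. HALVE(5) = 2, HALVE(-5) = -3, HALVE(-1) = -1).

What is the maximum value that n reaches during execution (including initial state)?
5

Values of n at each step:
Initial: n = -2
After step 1: n = -2
After step 2: n = 2
After step 3: n = 2
After step 4: n = 5 ← maximum
After step 5: n = 3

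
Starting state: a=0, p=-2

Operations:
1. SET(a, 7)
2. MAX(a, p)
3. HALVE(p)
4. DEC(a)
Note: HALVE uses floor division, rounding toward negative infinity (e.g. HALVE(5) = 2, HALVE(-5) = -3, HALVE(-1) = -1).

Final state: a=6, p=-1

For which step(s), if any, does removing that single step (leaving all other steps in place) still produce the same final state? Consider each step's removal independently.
Step(s) 2

Testing removal of each single step:
Without step 1: final = a=-1, p=-1 (different)
Without step 2: final = a=6, p=-1 (same)
Without step 3: final = a=6, p=-2 (different)
Without step 4: final = a=7, p=-1 (different)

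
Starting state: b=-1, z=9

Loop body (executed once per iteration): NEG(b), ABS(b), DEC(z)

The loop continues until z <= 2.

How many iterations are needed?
7

Tracing iterations:
Initial: b=-1, z=9
After iteration 1: b=1, z=8
After iteration 2: b=1, z=7
After iteration 3: b=1, z=6
After iteration 4: b=1, z=5
After iteration 5: b=1, z=4
After iteration 6: b=1, z=3
After iteration 7: b=1, z=2
z <= 2 now holds, so the loop exits after 7 iterations.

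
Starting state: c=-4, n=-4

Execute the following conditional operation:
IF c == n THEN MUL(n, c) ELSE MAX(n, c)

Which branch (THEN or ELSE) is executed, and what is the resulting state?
Branch: THEN, Final state: c=-4, n=16

Evaluating condition: c == n
c = -4, n = -4
Condition is True, so THEN branch executes
After MUL(n, c): c=-4, n=16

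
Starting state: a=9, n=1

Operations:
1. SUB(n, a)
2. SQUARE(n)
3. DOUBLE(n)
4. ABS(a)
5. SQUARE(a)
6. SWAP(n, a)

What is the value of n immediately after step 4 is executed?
n = 128

Tracing n through execution:
Initial: n = 1
After step 1 (SUB(n, a)): n = -8
After step 2 (SQUARE(n)): n = 64
After step 3 (DOUBLE(n)): n = 128
After step 4 (ABS(a)): n = 128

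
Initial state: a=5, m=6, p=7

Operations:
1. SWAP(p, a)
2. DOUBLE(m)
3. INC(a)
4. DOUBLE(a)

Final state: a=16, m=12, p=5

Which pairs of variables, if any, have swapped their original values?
None

Comparing initial and final values:
a: 5 → 16
m: 6 → 12
p: 7 → 5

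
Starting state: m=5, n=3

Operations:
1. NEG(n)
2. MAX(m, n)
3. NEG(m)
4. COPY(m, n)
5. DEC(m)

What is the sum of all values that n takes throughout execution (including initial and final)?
-12

Values of n at each step:
Initial: n = 3
After step 1: n = -3
After step 2: n = -3
After step 3: n = -3
After step 4: n = -3
After step 5: n = -3
Sum = 3 + -3 + -3 + -3 + -3 + -3 = -12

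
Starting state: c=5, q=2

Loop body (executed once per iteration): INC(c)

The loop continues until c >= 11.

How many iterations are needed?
6

Tracing iterations:
Initial: c=5, q=2
After iteration 1: c=6, q=2
After iteration 2: c=7, q=2
After iteration 3: c=8, q=2
After iteration 4: c=9, q=2
After iteration 5: c=10, q=2
After iteration 6: c=11, q=2
c >= 11 now holds, so the loop exits after 6 iterations.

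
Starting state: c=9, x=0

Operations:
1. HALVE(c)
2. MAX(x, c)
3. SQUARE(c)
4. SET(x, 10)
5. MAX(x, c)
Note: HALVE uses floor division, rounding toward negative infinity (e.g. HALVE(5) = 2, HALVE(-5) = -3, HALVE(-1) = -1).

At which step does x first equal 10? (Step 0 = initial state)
Step 4

Tracing x:
Initial: x = 0
After step 1: x = 0
After step 2: x = 4
After step 3: x = 4
After step 4: x = 10 ← first occurrence
After step 5: x = 16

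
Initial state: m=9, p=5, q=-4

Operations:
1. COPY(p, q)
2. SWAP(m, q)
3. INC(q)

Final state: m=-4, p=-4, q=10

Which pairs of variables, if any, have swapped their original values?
None

Comparing initial and final values:
p: 5 → -4
q: -4 → 10
m: 9 → -4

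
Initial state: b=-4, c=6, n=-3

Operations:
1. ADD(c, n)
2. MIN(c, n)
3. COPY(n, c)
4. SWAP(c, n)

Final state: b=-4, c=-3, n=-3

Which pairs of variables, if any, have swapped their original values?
None

Comparing initial and final values:
b: -4 → -4
n: -3 → -3
c: 6 → -3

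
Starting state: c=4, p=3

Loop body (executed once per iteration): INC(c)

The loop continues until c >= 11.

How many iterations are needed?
7

Tracing iterations:
Initial: c=4, p=3
After iteration 1: c=5, p=3
After iteration 2: c=6, p=3
After iteration 3: c=7, p=3
After iteration 4: c=8, p=3
After iteration 5: c=9, p=3
After iteration 6: c=10, p=3
After iteration 7: c=11, p=3
c >= 11 now holds, so the loop exits after 7 iterations.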